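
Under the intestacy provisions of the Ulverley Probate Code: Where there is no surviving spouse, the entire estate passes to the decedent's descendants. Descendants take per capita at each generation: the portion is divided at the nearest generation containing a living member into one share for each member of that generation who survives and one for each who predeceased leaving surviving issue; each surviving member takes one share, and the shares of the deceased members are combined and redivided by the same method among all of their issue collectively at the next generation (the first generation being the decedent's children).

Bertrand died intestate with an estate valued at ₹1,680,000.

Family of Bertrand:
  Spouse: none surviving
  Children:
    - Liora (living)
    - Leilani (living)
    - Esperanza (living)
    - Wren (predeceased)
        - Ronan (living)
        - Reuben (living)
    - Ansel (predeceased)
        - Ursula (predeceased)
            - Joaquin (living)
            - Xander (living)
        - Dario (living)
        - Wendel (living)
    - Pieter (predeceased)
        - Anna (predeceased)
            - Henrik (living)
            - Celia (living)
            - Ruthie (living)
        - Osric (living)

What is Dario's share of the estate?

The entire ₹1,680,000 passes to the descendants.
That amount (₹1,680,000) is divided at the children's generation into 6 shares of ₹280,000. Liora, Leilani, and Esperanza each take ₹280,000. The 3 shares of the deceased (Wren, Ansel, and Pieter) are combined into a pool of ₹840,000.
That pool (₹840,000) is divided at the grandchildren's generation into 7 shares of ₹120,000. Ronan, Reuben, Dario, Wendel, and Osric each take ₹120,000. The 2 shares of the deceased (Ursula and Anna) are combined into a pool of ₹240,000.
That pool (₹240,000) is divided at the great-grandchildren's generation equally among Joaquin, Xander, Henrik, Celia, and Ruthie: ₹48,000 each.

Dario receives ₹120,000.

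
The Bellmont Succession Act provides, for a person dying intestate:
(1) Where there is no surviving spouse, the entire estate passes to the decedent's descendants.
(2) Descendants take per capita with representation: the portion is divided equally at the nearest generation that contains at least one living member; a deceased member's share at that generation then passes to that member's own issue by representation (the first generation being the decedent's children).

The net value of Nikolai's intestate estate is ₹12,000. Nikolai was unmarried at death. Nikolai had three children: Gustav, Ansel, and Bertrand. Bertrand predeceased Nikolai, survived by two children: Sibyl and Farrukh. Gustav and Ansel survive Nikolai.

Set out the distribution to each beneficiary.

Gustav: ₹4,000; Ansel: ₹4,000; Sibyl: ₹2,000; Farrukh: ₹2,000

The entire ₹12,000 passes to the descendants.
That amount (₹12,000) is divided into 3 shares of ₹4,000: Gustav and Ansel each take ₹4,000; Bertrand's ₹4,000 share passes to Bertrand's issue.
Bertrand's share (₹4,000) is divided into 2 shares of ₹2,000: Sibyl and Farrukh each take ₹2,000.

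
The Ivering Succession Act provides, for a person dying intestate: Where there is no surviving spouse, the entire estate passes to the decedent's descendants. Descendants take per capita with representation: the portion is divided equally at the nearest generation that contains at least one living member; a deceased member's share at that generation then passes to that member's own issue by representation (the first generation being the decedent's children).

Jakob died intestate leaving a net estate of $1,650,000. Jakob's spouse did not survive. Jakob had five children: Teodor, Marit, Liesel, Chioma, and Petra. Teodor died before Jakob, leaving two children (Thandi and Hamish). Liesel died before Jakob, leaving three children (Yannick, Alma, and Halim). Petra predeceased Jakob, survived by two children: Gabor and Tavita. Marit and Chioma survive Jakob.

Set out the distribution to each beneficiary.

The entire $1,650,000 passes to the descendants.
That amount ($1,650,000) is divided into 5 shares of $330,000: Marit and Chioma each take $330,000; Teodor's $330,000 share passes to Teodor's issue; Liesel's $330,000 share passes to Liesel's issue; Petra's $330,000 share passes to Petra's issue.
Teodor's share ($330,000) is divided into 2 shares of $165,000: Thandi and Hamish each take $165,000.
Liesel's share ($330,000) is divided into 3 shares of $110,000: Yannick, Alma, and Halim each take $110,000.
Petra's share ($330,000) is divided into 2 shares of $165,000: Gabor and Tavita each take $165,000.

Thandi: $165,000; Hamish: $165,000; Marit: $330,000; Yannick: $110,000; Alma: $110,000; Halim: $110,000; Chioma: $330,000; Gabor: $165,000; Tavita: $165,000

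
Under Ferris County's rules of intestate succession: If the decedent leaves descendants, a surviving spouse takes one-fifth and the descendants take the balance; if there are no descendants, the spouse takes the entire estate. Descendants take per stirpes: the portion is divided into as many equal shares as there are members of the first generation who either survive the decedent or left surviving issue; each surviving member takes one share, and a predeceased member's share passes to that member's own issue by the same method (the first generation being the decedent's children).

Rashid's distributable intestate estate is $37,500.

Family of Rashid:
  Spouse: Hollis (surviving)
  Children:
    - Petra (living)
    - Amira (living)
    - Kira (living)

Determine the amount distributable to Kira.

Kira receives $10,000.

Hollis takes one-fifth of $37,500 = $7,500. The remaining $30,000 passes to the descendants.
The descendants' portion ($30,000) is divided into 3 shares of $10,000: Petra, Amira, and Kira each take $10,000.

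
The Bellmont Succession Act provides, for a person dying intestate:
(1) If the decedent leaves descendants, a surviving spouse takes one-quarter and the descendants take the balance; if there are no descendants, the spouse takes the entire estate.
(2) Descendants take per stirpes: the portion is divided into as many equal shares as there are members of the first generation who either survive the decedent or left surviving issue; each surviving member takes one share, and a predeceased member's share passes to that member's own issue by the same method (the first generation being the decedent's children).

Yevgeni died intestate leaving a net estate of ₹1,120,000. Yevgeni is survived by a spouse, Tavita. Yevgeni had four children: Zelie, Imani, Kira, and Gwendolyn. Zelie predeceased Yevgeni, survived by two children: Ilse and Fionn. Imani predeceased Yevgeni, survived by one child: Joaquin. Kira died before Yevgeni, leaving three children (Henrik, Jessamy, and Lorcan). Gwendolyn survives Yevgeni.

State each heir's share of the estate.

Tavita takes one-quarter of ₹1,120,000 = ₹280,000. The remaining ₹840,000 passes to the descendants.
The descendants' portion (₹840,000) is divided into 4 shares of ₹210,000: Gwendolyn takes ₹210,000; Zelie's ₹210,000 share passes to Zelie's issue; Imani's ₹210,000 share passes to Imani's issue; Kira's ₹210,000 share passes to Kira's issue.
Zelie's share (₹210,000) is divided into 2 shares of ₹105,000: Ilse and Fionn each take ₹105,000.
Imani's share (₹210,000) passes entirely to Joaquin.
Kira's share (₹210,000) is divided into 3 shares of ₹70,000: Henrik, Jessamy, and Lorcan each take ₹70,000.

Tavita: ₹280,000; Ilse: ₹105,000; Fionn: ₹105,000; Joaquin: ₹210,000; Henrik: ₹70,000; Jessamy: ₹70,000; Lorcan: ₹70,000; Gwendolyn: ₹210,000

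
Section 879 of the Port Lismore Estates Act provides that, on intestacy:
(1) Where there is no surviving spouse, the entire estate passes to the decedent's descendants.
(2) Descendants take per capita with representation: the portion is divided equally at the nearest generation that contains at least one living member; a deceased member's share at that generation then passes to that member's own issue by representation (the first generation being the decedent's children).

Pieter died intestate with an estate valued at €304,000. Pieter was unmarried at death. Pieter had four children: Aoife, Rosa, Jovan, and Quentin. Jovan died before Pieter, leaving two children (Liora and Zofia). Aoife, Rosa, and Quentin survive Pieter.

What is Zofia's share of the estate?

Zofia receives €38,000.

The entire €304,000 passes to the descendants.
That amount (€304,000) is divided into 4 shares of €76,000: Aoife, Rosa, and Quentin each take €76,000; Jovan's €76,000 share passes to Jovan's issue.
Jovan's share (€76,000) is divided into 2 shares of €38,000: Liora and Zofia each take €38,000.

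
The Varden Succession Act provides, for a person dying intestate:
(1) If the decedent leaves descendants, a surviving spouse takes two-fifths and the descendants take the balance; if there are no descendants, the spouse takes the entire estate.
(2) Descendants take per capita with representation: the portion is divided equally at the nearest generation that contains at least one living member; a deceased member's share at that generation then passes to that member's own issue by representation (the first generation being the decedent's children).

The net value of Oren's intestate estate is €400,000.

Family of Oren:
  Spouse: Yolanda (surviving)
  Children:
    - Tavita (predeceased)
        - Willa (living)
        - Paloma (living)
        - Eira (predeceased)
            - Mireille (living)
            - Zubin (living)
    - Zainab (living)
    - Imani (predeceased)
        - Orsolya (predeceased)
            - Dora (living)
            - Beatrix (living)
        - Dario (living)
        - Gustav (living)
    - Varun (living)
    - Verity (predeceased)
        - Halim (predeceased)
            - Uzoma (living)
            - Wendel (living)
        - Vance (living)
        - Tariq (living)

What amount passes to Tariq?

Tariq receives €16,000.

Yolanda takes two-fifths of €400,000 = €160,000. The remaining €240,000 passes to the descendants.
The descendants' portion (€240,000) is divided into 5 shares of €48,000: Zainab and Varun each take €48,000; Tavita's €48,000 share passes to Tavita's issue; Imani's €48,000 share passes to Imani's issue; Verity's €48,000 share passes to Verity's issue.
Tavita's share (€48,000) is divided into 3 shares of €16,000: Willa and Paloma each take €16,000; Eira's €16,000 share passes to Eira's issue.
Eira's share (€16,000) is divided into 2 shares of €8,000: Mireille and Zubin each take €8,000.
Imani's share (€48,000) is divided into 3 shares of €16,000: Dario and Gustav each take €16,000; Orsolya's €16,000 share passes to Orsolya's issue.
Orsolya's share (€16,000) is divided into 2 shares of €8,000: Dora and Beatrix each take €8,000.
Verity's share (€48,000) is divided into 3 shares of €16,000: Vance and Tariq each take €16,000; Halim's €16,000 share passes to Halim's issue.
Halim's share (€16,000) is divided into 2 shares of €8,000: Uzoma and Wendel each take €8,000.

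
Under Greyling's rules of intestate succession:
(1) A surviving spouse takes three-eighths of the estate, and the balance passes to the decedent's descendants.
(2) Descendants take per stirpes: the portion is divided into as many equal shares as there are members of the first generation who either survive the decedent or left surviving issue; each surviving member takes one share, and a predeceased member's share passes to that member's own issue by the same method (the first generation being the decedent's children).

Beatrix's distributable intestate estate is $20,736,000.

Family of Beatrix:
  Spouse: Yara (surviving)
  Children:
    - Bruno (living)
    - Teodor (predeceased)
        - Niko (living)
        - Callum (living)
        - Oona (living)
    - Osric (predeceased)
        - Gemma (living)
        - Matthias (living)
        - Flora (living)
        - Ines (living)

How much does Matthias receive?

Yara takes three-eighths of $20,736,000 = $7,776,000. The remaining $12,960,000 passes to the descendants.
The descendants' portion ($12,960,000) is divided into 3 shares of $4,320,000: Bruno takes $4,320,000; Teodor's $4,320,000 share passes to Teodor's issue; Osric's $4,320,000 share passes to Osric's issue.
Teodor's share ($4,320,000) is divided into 3 shares of $1,440,000: Niko, Callum, and Oona each take $1,440,000.
Osric's share ($4,320,000) is divided into 4 shares of $1,080,000: Gemma, Matthias, Flora, and Ines each take $1,080,000.

Matthias receives $1,080,000.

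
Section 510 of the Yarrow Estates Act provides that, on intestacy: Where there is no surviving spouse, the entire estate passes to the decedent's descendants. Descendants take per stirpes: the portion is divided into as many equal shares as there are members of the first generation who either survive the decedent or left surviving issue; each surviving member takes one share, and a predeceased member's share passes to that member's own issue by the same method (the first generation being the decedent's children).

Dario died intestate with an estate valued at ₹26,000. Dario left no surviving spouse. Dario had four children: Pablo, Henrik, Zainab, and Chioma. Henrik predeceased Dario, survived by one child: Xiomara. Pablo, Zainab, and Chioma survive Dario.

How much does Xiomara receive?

The entire ₹26,000 passes to the descendants.
That amount (₹26,000) is divided into 4 shares of ₹6,500: Pablo, Zainab, and Chioma each take ₹6,500; Henrik's ₹6,500 share passes to Henrik's issue.
Henrik's share (₹6,500) passes entirely to Xiomara.

Xiomara receives ₹6,500.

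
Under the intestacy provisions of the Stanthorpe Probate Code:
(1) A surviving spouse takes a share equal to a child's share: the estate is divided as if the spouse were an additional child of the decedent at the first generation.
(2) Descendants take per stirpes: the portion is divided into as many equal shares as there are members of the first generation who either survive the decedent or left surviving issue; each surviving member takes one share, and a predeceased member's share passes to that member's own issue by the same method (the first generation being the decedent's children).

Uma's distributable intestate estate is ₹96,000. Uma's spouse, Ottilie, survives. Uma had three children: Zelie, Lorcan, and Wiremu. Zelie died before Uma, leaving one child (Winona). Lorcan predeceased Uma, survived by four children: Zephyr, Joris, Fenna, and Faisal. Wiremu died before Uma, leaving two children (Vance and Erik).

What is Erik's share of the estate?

Erik receives ₹12,000.

The spouse counts as an additional share at the children's level, so there are 4 primary shares of ₹24,000. Ottilie takes one such share (₹24,000).
The children's combined portion (₹72,000) is divided into 3 shares of ₹24,000: Zelie's ₹24,000 share passes to Zelie's issue; Lorcan's ₹24,000 share passes to Lorcan's issue; Wiremu's ₹24,000 share passes to Wiremu's issue.
Zelie's share (₹24,000) passes entirely to Winona.
Lorcan's share (₹24,000) is divided into 4 shares of ₹6,000: Zephyr, Joris, Fenna, and Faisal each take ₹6,000.
Wiremu's share (₹24,000) is divided into 2 shares of ₹12,000: Vance and Erik each take ₹12,000.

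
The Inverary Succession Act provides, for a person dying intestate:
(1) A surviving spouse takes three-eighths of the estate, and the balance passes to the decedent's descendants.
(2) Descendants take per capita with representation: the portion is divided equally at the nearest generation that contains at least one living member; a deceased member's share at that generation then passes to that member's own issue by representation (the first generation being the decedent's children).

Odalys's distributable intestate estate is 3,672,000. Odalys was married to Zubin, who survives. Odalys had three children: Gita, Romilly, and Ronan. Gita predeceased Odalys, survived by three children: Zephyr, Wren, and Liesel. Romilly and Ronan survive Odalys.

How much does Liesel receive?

Liesel receives 255,000.

Zubin takes three-eighths of 3,672,000 = 1,377,000. The remaining 2,295,000 passes to the descendants.
The descendants' portion (2,295,000) is divided into 3 shares of 765,000: Romilly and Ronan each take 765,000; Gita's 765,000 share passes to Gita's issue.
Gita's share (765,000) is divided into 3 shares of 255,000: Zephyr, Wren, and Liesel each take 255,000.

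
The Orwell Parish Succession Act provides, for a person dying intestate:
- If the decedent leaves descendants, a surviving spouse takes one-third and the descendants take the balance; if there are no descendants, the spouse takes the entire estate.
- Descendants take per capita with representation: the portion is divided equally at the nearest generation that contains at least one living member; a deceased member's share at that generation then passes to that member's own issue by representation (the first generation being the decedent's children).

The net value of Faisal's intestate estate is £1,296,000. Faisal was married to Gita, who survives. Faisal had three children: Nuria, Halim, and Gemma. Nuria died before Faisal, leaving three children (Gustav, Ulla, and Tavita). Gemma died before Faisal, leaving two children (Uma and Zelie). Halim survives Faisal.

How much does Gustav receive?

Gustav receives £96,000.

Gita takes one-third of £1,296,000 = £432,000. The remaining £864,000 passes to the descendants.
The descendants' portion (£864,000) is divided into 3 shares of £288,000: Halim takes £288,000; Nuria's £288,000 share passes to Nuria's issue; Gemma's £288,000 share passes to Gemma's issue.
Nuria's share (£288,000) is divided into 3 shares of £96,000: Gustav, Ulla, and Tavita each take £96,000.
Gemma's share (£288,000) is divided into 2 shares of £144,000: Uma and Zelie each take £144,000.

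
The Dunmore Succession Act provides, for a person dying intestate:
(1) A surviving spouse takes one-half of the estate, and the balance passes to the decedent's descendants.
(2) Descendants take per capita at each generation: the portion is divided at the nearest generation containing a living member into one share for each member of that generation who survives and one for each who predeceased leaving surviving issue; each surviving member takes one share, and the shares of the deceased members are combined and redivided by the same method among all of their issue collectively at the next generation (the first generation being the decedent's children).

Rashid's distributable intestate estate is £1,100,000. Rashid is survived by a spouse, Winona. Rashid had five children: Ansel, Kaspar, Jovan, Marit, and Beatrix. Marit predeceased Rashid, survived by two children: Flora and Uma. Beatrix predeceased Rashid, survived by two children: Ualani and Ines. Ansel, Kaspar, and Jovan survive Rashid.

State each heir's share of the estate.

Winona takes one-half of £1,100,000 = £550,000. The remaining £550,000 passes to the descendants.
The descendants' portion (£550,000) is divided at the children's generation into 5 shares of £110,000. Ansel, Kaspar, and Jovan each take £110,000. The 2 shares of the deceased (Marit and Beatrix) are combined into a pool of £220,000.
That pool (£220,000) is divided at the grandchildren's generation equally among Flora, Uma, Ualani, and Ines: £55,000 each.

Winona: £550,000; Ansel: £110,000; Kaspar: £110,000; Jovan: £110,000; Flora: £55,000; Uma: £55,000; Ualani: £55,000; Ines: £55,000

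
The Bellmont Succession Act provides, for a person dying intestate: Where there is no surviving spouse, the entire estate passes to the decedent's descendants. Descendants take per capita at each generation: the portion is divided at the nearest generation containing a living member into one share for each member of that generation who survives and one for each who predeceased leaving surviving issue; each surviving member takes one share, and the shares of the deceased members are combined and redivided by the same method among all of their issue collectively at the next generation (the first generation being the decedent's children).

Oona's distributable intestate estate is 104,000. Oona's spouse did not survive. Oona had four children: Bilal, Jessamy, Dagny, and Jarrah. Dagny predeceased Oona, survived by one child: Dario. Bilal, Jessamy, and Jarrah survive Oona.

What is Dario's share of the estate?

The entire 104,000 passes to the descendants.
That amount (104,000) is divided at the children's generation into 4 shares of 26,000. Bilal, Jessamy, and Jarrah each take 26,000. The remaining share for the deceased Dagny (26,000) is carried to the next generation.
That pool (26,000) passes entirely to Dario, the sole taker at the grandchildren's generation.

Dario receives 26,000.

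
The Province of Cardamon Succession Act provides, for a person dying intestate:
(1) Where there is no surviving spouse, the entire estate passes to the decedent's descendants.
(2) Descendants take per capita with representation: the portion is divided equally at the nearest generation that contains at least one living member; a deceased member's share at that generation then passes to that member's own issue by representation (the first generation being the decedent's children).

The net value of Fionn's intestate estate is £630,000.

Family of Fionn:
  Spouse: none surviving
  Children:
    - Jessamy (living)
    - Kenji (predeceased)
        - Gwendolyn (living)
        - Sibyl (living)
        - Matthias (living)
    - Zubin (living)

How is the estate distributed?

Jessamy: £210,000; Gwendolyn: £70,000; Sibyl: £70,000; Matthias: £70,000; Zubin: £210,000

The entire £630,000 passes to the descendants.
That amount (£630,000) is divided into 3 shares of £210,000: Jessamy and Zubin each take £210,000; Kenji's £210,000 share passes to Kenji's issue.
Kenji's share (£210,000) is divided into 3 shares of £70,000: Gwendolyn, Sibyl, and Matthias each take £70,000.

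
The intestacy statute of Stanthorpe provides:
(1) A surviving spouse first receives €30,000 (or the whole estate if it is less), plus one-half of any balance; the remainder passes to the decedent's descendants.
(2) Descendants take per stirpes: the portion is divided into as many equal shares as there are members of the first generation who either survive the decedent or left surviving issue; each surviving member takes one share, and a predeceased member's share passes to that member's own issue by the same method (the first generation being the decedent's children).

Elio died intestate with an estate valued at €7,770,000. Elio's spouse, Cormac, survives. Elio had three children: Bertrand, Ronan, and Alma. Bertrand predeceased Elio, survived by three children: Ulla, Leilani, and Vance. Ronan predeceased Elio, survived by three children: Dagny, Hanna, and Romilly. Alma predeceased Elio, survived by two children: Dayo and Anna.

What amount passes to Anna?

Anna receives €645,000.

Cormac first takes €30,000, leaving a balance of €7,740,000. Cormac then takes one-half of the balance (€3,870,000), for a total of €3,900,000. The remaining €3,870,000 passes to the descendants.
The descendants' portion (€3,870,000) is divided into 3 shares of €1,290,000: Bertrand's €1,290,000 share passes to Bertrand's issue; Ronan's €1,290,000 share passes to Ronan's issue; Alma's €1,290,000 share passes to Alma's issue.
Bertrand's share (€1,290,000) is divided into 3 shares of €430,000: Ulla, Leilani, and Vance each take €430,000.
Ronan's share (€1,290,000) is divided into 3 shares of €430,000: Dagny, Hanna, and Romilly each take €430,000.
Alma's share (€1,290,000) is divided into 2 shares of €645,000: Dayo and Anna each take €645,000.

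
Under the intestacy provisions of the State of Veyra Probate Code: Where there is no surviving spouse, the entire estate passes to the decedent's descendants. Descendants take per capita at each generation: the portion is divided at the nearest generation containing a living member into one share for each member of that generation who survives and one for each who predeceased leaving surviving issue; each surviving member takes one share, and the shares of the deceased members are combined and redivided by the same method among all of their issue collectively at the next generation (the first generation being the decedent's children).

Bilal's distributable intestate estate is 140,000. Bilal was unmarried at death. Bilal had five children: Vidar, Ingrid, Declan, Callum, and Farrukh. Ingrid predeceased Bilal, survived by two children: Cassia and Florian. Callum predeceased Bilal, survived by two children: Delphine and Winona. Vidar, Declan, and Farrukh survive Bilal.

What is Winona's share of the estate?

Winona receives 14,000.

The entire 140,000 passes to the descendants.
That amount (140,000) is divided at the children's generation into 5 shares of 28,000. Vidar, Declan, and Farrukh each take 28,000. The 2 shares of the deceased (Ingrid and Callum) are combined into a pool of 56,000.
That pool (56,000) is divided at the grandchildren's generation equally among Cassia, Florian, Delphine, and Winona: 14,000 each.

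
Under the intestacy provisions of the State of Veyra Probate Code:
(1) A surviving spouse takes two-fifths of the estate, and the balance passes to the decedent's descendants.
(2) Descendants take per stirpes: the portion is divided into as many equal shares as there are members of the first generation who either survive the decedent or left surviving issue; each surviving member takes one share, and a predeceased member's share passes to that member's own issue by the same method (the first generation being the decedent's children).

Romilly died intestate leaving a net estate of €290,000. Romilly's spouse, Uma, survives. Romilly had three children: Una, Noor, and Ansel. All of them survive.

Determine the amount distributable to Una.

Una receives €58,000.

Uma takes two-fifths of €290,000 = €116,000. The remaining €174,000 passes to the descendants.
The descendants' portion (€174,000) is divided into 3 shares of €58,000: Una, Noor, and Ansel each take €58,000.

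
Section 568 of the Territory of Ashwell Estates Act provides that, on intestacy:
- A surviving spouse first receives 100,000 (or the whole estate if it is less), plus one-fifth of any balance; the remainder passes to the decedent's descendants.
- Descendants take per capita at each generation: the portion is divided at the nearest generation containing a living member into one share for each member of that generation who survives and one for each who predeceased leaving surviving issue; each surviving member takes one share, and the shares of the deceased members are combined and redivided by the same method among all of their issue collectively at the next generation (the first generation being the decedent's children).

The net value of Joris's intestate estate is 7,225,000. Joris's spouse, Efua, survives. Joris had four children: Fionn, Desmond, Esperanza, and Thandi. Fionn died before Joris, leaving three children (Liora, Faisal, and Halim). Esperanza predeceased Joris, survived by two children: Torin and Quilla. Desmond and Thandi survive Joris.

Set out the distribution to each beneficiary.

Efua first takes 100,000, leaving a balance of 7,125,000. Efua then takes one-fifth of the balance (1,425,000), for a total of 1,525,000. The remaining 5,700,000 passes to the descendants.
The descendants' portion (5,700,000) is divided at the children's generation into 4 shares of 1,425,000. Desmond and Thandi each take 1,425,000. The 2 shares of the deceased (Fionn and Esperanza) are combined into a pool of 2,850,000.
That pool (2,850,000) is divided at the grandchildren's generation equally among Liora, Faisal, Halim, Torin, and Quilla: 570,000 each.

Efua: 1,525,000; Liora: 570,000; Faisal: 570,000; Halim: 570,000; Desmond: 1,425,000; Torin: 570,000; Quilla: 570,000; Thandi: 1,425,000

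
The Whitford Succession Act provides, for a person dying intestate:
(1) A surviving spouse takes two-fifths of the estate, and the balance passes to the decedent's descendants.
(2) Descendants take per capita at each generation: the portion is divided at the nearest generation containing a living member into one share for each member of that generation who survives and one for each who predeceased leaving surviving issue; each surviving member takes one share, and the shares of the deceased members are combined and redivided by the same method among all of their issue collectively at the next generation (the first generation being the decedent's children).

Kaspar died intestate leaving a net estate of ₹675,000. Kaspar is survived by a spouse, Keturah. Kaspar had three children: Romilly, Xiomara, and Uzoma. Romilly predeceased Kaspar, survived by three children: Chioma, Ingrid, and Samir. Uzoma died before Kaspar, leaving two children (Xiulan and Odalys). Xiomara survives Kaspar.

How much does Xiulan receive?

Keturah takes two-fifths of ₹675,000 = ₹270,000. The remaining ₹405,000 passes to the descendants.
The descendants' portion (₹405,000) is divided at the children's generation into 3 shares of ₹135,000. Xiomara takes ₹135,000. The 2 shares of the deceased (Romilly and Uzoma) are combined into a pool of ₹270,000.
That pool (₹270,000) is divided at the grandchildren's generation equally among Chioma, Ingrid, Samir, Xiulan, and Odalys: ₹54,000 each.

Xiulan receives ₹54,000.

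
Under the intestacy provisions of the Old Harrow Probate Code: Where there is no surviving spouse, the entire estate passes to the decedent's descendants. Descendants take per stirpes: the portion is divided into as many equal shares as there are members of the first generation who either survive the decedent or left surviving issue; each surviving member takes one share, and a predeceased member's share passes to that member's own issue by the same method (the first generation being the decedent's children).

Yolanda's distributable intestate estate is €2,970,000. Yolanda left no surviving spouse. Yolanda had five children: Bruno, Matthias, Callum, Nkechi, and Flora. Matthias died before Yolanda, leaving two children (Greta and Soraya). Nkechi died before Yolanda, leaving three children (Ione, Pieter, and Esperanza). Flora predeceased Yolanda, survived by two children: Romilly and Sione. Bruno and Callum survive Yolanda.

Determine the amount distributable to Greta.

The entire €2,970,000 passes to the descendants.
That amount (€2,970,000) is divided into 5 shares of €594,000: Bruno and Callum each take €594,000; Matthias's €594,000 share passes to Matthias's issue; Nkechi's €594,000 share passes to Nkechi's issue; Flora's €594,000 share passes to Flora's issue.
Matthias's share (€594,000) is divided into 2 shares of €297,000: Greta and Soraya each take €297,000.
Nkechi's share (€594,000) is divided into 3 shares of €198,000: Ione, Pieter, and Esperanza each take €198,000.
Flora's share (€594,000) is divided into 2 shares of €297,000: Romilly and Sione each take €297,000.

Greta receives €297,000.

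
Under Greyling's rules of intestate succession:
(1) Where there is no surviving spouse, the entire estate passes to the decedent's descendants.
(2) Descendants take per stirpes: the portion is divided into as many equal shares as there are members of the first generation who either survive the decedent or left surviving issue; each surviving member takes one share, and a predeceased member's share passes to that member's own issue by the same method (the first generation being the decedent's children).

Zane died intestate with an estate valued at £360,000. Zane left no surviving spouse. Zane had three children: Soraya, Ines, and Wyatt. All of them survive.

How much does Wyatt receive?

The entire £360,000 passes to the descendants.
That amount (£360,000) is divided into 3 shares of £120,000: Soraya, Ines, and Wyatt each take £120,000.

Wyatt receives £120,000.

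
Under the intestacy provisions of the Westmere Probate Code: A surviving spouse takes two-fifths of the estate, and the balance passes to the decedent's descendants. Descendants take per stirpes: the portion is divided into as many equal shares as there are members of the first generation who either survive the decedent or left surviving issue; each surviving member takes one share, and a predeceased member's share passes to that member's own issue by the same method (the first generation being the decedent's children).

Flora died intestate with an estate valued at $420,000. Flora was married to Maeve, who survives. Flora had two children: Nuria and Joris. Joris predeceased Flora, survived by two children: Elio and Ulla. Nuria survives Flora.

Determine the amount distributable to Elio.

Maeve takes two-fifths of $420,000 = $168,000. The remaining $252,000 passes to the descendants.
The descendants' portion ($252,000) is divided into 2 shares of $126,000: Nuria takes $126,000; Joris's $126,000 share passes to Joris's issue.
Joris's share ($126,000) is divided into 2 shares of $63,000: Elio and Ulla each take $63,000.

Elio receives $63,000.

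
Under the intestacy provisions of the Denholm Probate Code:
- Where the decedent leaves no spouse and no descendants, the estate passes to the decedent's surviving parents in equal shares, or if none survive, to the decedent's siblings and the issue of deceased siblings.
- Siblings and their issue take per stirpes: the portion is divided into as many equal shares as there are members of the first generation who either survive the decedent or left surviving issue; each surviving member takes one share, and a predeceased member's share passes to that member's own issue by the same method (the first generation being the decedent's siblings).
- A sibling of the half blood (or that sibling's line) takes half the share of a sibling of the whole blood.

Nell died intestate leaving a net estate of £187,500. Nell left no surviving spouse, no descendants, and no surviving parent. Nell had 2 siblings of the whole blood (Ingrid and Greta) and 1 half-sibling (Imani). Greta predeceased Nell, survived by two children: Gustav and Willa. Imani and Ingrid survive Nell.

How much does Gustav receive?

Gustav receives £37,500.

The entire £187,500 passes to the siblings and their issue.
Counting each half-blood sibling's line as half a unit, there are 5/2 units in £187,500, so one unit is £75,000. Whole-blood lines (Ingrid and Greta) take £75,000 each; half-blood lines (Imani) take £37,500 each.
Greta's share (£75,000) is divided into 2 shares of £37,500: Gustav and Willa each take £37,500.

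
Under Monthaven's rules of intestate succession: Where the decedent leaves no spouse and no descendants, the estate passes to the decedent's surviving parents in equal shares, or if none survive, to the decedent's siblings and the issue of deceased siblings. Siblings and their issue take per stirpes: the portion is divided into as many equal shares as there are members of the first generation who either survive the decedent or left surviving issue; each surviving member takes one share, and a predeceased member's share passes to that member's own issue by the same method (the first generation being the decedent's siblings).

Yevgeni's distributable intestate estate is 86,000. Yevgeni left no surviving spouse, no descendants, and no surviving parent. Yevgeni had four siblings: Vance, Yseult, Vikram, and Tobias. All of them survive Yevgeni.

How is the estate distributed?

Vance: 21,500; Yseult: 21,500; Vikram: 21,500; Tobias: 21,500

The entire 86,000 passes to the siblings and their issue.
That amount (86,000) is divided into 4 shares of 21,500: Vance, Yseult, Vikram, and Tobias each take 21,500.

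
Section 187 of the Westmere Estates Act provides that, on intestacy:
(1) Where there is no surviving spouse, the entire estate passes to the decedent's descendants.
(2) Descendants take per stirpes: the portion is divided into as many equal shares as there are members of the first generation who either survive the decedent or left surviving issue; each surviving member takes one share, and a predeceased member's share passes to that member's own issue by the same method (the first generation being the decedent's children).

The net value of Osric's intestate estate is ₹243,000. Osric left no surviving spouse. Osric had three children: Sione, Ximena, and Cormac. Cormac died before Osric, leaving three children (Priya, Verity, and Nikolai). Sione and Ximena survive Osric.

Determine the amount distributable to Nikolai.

Nikolai receives ₹27,000.

The entire ₹243,000 passes to the descendants.
That amount (₹243,000) is divided into 3 shares of ₹81,000: Sione and Ximena each take ₹81,000; Cormac's ₹81,000 share passes to Cormac's issue.
Cormac's share (₹81,000) is divided into 3 shares of ₹27,000: Priya, Verity, and Nikolai each take ₹27,000.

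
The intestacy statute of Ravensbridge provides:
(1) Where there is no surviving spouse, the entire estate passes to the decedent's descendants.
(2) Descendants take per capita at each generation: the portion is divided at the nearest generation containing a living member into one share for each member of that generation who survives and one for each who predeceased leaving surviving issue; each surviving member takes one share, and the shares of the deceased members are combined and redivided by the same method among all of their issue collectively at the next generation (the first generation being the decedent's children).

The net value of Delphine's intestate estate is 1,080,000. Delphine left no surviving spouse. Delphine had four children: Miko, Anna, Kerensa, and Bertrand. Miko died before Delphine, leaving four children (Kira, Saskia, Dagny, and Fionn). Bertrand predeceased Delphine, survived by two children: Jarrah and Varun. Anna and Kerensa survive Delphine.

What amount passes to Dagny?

The entire 1,080,000 passes to the descendants.
That amount (1,080,000) is divided at the children's generation into 4 shares of 270,000. Anna and Kerensa each take 270,000. The 2 shares of the deceased (Miko and Bertrand) are combined into a pool of 540,000.
That pool (540,000) is divided at the grandchildren's generation equally among Kira, Saskia, Dagny, Fionn, Jarrah, and Varun: 90,000 each.

Dagny receives 90,000.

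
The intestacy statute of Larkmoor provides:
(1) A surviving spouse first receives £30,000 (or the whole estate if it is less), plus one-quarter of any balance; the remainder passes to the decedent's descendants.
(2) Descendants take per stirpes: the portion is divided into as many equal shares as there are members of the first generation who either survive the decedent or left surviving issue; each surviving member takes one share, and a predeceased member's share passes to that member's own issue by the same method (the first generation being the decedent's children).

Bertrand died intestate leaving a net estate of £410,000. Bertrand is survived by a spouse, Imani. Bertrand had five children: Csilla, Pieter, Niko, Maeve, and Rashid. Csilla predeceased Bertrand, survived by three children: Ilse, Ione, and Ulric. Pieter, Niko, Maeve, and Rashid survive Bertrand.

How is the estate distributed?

Imani first takes £30,000, leaving a balance of £380,000. Imani then takes one-quarter of the balance (£95,000), for a total of £125,000. The remaining £285,000 passes to the descendants.
The descendants' portion (£285,000) is divided into 5 shares of £57,000: Pieter, Niko, Maeve, and Rashid each take £57,000; Csilla's £57,000 share passes to Csilla's issue.
Csilla's share (£57,000) is divided into 3 shares of £19,000: Ilse, Ione, and Ulric each take £19,000.

Imani: £125,000; Ilse: £19,000; Ione: £19,000; Ulric: £19,000; Pieter: £57,000; Niko: £57,000; Maeve: £57,000; Rashid: £57,000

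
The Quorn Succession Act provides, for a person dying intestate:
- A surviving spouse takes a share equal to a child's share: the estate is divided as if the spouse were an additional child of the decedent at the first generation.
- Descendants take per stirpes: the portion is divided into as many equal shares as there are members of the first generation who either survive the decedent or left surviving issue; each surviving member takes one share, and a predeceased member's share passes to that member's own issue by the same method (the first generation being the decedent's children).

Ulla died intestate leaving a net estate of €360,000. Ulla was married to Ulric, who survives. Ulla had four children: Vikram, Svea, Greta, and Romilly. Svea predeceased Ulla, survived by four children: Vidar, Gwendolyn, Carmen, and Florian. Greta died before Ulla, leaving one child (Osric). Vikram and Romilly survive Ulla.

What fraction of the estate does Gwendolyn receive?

Gwendolyn receives 1/20 of the estate.

The spouse counts as an additional share at the children's level, so there are 5 primary shares of €72,000. Ulric takes one such share (€72,000).
The children's combined portion (€288,000) is divided into 4 shares of €72,000: Vikram and Romilly each take €72,000; Svea's €72,000 share passes to Svea's issue; Greta's €72,000 share passes to Greta's issue.
Svea's share (€72,000) is divided into 4 shares of €18,000: Vidar, Gwendolyn, Carmen, and Florian each take €18,000.
Greta's share (€72,000) passes entirely to Osric.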